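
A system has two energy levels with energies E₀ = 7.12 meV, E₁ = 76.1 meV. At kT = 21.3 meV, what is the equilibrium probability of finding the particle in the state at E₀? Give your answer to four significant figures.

Eᵢ/kT = 0.334272, 3.57277.
Z = Σ e^(−Eᵢ/kT) = e^(−0.334272) + e^(−3.57277) = 0.715859 + 0.0280780 = 0.743937.
P₀ = e^(−E₀/kT) / Z = 0.715859/0.743937 = 0.9623.

0.9623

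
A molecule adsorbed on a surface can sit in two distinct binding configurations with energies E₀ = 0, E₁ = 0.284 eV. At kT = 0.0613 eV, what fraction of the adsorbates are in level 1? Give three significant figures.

0.00963

Eᵢ/kT = 0, 4.6330.
Z = Σ e^(−Eᵢ/kT) = e^(−0) + e^(−4.6330) = 1.0000 + 0.0097255 = 1.0097.
P₁ = e^(−E₁/kT) / Z = 0.0097255/1.0097 = 0.00963.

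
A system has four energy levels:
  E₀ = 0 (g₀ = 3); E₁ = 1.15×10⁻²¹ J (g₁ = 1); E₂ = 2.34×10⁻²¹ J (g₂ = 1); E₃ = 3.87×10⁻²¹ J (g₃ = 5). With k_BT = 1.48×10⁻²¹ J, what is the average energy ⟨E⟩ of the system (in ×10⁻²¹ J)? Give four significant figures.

0.6018 ×10⁻²¹ J

Eᵢ/kT = 0, 0.777027, 1.58108, 2.61486.
Z = Σ gᵢe^(−Eᵢ/kT) = 3·e^(−0) + 1·e^(−0.777027) + 1·e^(−1.58108) + 5·e^(−2.61486) = 3.00000 + 0.459771 + 0.205753 + 0.365890 = 4.03141.
⟨E⟩ = Σ Eᵢ gᵢe^(−Eᵢ/kT) / Z = (0·3.00000 + 1.15·0.459771 + 2.34·0.205753 + 3.87·0.365890) / 4.03141 = 0.6018 ×10⁻²¹ J.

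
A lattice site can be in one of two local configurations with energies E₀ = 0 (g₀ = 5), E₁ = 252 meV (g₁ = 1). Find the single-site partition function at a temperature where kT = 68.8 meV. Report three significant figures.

Eᵢ/kT = 0, 3.6628.
Z = Σ gᵢe^(−Eᵢ/kT) = 5·e^(−0) + 1·e^(−3.6628) = 5.0000 + 0.025661 = 5.0257.

Z = 5.03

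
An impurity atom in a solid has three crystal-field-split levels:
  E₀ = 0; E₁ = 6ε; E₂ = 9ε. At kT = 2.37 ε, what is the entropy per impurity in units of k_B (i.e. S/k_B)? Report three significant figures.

0.357

Eᵢ/kT = 0, 2.5316, 3.7975.
Z = Σ e^(−Eᵢ/kT) = e^(−0) + e^(−2.5316) + e^(−3.7975) = 1.0000 + 0.079532 + 0.022427 = 1.1020.
⟨E⟩ = Σ EᵢPᵢ = 0.61618 ε.
S/k_B = ln Z + ⟨E⟩/kT = ln(1.1020) + 0.61618/2.37 = 0.097127 + 0.25999 = 0.357.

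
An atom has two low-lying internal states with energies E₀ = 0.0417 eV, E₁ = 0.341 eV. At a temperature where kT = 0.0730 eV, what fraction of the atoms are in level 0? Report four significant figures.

0.9837

Eᵢ/kT = 0.571233, 4.67123.
Z = Σ e^(−Eᵢ/kT) = e^(−0.571233) + e^(−4.67123) = 0.564829 + 0.00936075 = 0.574190.
P₀ = e^(−E₀/kT) / Z = 0.564829/0.574190 = 0.9837.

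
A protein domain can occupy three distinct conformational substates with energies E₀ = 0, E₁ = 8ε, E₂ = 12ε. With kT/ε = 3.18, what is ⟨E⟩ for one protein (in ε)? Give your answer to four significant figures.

Eᵢ/kT = 0, 2.51572, 3.77358.
Z = Σ e^(−Eᵢ/kT) = e^(−0) + e^(−2.51572) + e^(−3.77358) = 1.00000 + 0.0808047 + 0.0229697 = 1.10377.
⟨E⟩ = Σ Eᵢ e^(−Eᵢ/kT) / Z = (0·1.00000 + 8·0.0808047 + 12·0.0229697) / 1.10377 = 0.8354 ε.

0.8354 ε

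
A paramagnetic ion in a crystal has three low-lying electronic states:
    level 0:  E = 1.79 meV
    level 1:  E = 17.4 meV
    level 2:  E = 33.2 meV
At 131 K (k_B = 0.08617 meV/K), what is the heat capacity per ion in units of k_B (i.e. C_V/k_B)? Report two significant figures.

k_BT = 0.08617 × 131 K = 11.29 meV.
Eᵢ/kT = 0.1585, 1.541, 2.941.
Z = Σ e^(−Eᵢ/kT) = e^(−0.1585) + e^(−1.541) + e^(−2.941) = 0.8534 + 0.2142 + 0.05281 = 1.120.
⟨E⟩ = 6.257 meV, ⟨E²⟩ = 112.3 meV².
C_V/k_B = (⟨E²⟩ − ⟨E⟩²)/(kT)² = (112.3 − 39.15)/127.5 = 0.57.

0.57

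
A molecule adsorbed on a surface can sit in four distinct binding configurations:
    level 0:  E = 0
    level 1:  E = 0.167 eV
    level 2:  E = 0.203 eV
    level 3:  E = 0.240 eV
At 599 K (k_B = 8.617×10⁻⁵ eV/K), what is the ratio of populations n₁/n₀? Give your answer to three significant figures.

0.0393

k_BT = 8.617×10⁻⁵ × 599 K = 0.051616 eV.
n₁/n₀ = exp[−(E₁−E₀)/kT] = exp(−(0.167 eV)/(0.051616 eV)) = exp(-3.2354) = 0.0393.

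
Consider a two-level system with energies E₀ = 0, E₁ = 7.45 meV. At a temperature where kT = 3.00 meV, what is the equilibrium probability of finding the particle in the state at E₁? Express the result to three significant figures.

0.0770

Eᵢ/kT = 0, 2.4833.
Z = Σ e^(−Eᵢ/kT) = e^(−0) + e^(−2.4833) = 1.0000 + 0.083467 = 1.0835.
P₁ = e^(−E₁/kT) / Z = 0.083467/1.0835 = 0.0770.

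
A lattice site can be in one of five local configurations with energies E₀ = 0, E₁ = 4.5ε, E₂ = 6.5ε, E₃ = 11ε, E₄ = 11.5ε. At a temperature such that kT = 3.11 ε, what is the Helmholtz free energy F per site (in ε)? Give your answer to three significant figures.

-1.07 ε

Eᵢ/kT = 0, 1.4469, 2.0900, 3.5370, 3.6977.
Z = Σ e^(−Eᵢ/kT) = e^(−0) + e^(−1.4469) + e^(−2.0900) + e^(−3.5370) + e^(−3.6977) = 1.0000 + 0.23530 + 0.12369 + 0.029100 + 0.024780 = 1.4129.
F = −kT ln Z = −3.11 × ln(1.4129) = −3.11 × 0.34564 = -1.07 ε.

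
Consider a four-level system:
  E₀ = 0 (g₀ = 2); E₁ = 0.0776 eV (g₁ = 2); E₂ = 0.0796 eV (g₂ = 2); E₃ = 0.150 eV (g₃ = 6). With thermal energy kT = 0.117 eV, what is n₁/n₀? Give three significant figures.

0.515

n₁/n₀ = (g₁/g₀) exp[−(E₁−E₀)/kT] = (2/2) × exp(−(0.0776 eV)/(0.117 eV)) = (2/2) × exp(-0.66325) = 0.515.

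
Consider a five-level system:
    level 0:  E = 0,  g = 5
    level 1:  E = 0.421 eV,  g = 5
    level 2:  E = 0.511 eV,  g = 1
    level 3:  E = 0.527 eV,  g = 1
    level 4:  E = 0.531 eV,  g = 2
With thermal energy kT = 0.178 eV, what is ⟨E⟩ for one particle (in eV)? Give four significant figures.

Eᵢ/kT = 0, 2.36517, 2.87079, 2.96067, 2.98315.
Z = Σ gᵢe^(−Eᵢ/kT) = 5·e^(−0) + 5·e^(−2.36517) + 1·e^(−2.87079) + 1·e^(−2.96067) + 2·e^(−2.98315) = 5.00000 + 0.469667 + 0.0566542 + 0.0517842 + 0.101266 = 5.67937.
⟨E⟩ = Σ Eᵢ gᵢe^(−Eᵢ/kT) / Z = (0·5.00000 + 0.421·0.469667 + 0.511·0.0566542 + 0.527·0.0517842 + 0.531·0.101266) / 5.67937 = 0.05419 eV.

0.05419 eV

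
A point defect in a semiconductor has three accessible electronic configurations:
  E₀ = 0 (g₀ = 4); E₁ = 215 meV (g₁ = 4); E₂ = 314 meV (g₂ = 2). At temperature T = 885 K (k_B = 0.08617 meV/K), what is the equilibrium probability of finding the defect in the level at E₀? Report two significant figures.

0.94

k_BT = 0.08617 × 885 K = 76.26 meV.
Eᵢ/kT = 0, 2.819, 4.117.
Z = Σ gᵢe^(−Eᵢ/kT) = 4·e^(−0) + 4·e^(−2.819) + 2·e^(−4.117) = 4.000 + 0.2387 + 0.03259 = 4.271.
P₀ = g₀ e^(−E₀/kT) / Z = 4.000/4.271 = 0.94.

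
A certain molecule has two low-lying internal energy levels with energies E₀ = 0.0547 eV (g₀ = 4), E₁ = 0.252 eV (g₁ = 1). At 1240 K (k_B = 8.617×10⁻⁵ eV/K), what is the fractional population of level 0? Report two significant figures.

k_BT = 8.617×10⁻⁵ × 1240 K = 0.1069 eV.
Eᵢ/kT = 0.5117, 2.357.
Z = Σ gᵢe^(−Eᵢ/kT) = 4·e^(−0.5117) + 1·e^(−2.357) = 2.398 + 0.09470 = 2.493.
P₀ = g₀ e^(−E₀/kT) / Z = 2.398/2.493 = 0.96.

0.96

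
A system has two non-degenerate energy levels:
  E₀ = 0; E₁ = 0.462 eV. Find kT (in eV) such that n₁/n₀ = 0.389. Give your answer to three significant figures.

n₁/n₀ = exp[−(E₁−E₀)/kT] = 0.389.
⇒ (E₁−E₀)/kT = ln(1/0.389) = ln(2.5707) = 0.94418.
kT = 0.462 eV / 0.94418 = 0.489 eV.

0.489 eV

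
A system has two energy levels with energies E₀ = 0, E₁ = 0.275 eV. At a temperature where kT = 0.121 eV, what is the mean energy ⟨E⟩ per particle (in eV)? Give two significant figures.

0.026 eV

Eᵢ/kT = 0, 2.273.
Z = Σ e^(−Eᵢ/kT) = e^(−0) + e^(−2.273) = 1.000 + 0.1030 = 1.103.
⟨E⟩ = Σ Eᵢ e^(−Eᵢ/kT) / Z = (0·1.000 + 0.275·0.1030) / 1.103 = 0.026 eV.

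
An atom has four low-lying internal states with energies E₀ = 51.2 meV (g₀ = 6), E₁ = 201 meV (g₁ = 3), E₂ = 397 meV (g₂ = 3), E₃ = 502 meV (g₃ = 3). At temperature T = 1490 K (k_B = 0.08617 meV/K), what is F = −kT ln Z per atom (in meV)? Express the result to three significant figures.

-203 meV

k_BT = 0.08617 × 1490 K = 128.39 meV.
Eᵢ/kT = 0.39878, 1.5655, 3.0921, 3.9100.
Z = Σ gᵢe^(−Eᵢ/kT) = 6·e^(−0.39878) + 3·e^(−1.5655) + 3·e^(−3.0921) + 3·e^(−3.9100) = 4.0268 + 0.62695 + 0.13622 + 0.060122 = 4.8501.
F = −kT ln Z = −128.39 × ln(4.8501) = −128.39 × 1.5790 = -203 meV.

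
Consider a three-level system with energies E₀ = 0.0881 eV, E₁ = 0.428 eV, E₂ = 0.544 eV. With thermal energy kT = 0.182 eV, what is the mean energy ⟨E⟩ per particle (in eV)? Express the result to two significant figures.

Eᵢ/kT = 0.4841, 2.352, 2.989.
Z = Σ e^(−Eᵢ/kT) = e^(−0.4841) + e^(−2.352) + e^(−2.989) = 0.6163 + 0.09518 + 0.05034 = 0.7618.
⟨E⟩ = Σ Eᵢ e^(−Eᵢ/kT) / Z = (0.0881·0.6163 + 0.428·0.09518 + 0.544·0.05034) / 0.7618 = 0.16 eV.

0.16 eV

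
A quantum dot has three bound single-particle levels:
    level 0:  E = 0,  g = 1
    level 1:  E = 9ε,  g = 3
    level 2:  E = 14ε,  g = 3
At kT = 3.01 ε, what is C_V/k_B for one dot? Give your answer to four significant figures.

Eᵢ/kT = 0, 2.99003, 4.65116.
Z = Σ gᵢe^(−Eᵢ/kT) = 1·e^(−0) + 3·e^(−2.99003) + 3·e^(−4.65116) = 1.00000 + 0.150858 + 0.0286516 = 1.17951.
⟨E⟩ = 1.49117 ε, ⟨E²⟩ = 15.1209 ε².
C_V/k_B = (⟨E²⟩ − ⟨E⟩²)/(kT)² = (15.1209 − 2.22359)/9.06010 = 1.424.

1.424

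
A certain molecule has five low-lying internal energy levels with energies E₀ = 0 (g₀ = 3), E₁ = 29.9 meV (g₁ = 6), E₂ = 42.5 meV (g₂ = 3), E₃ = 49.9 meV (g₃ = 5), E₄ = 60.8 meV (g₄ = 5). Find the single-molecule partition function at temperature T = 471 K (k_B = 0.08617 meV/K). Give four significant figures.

Z = 9.505

k_BT = 0.08617 × 471 K = 40.5861 meV.
Eᵢ/kT = 0, 0.736705, 1.04716, 1.22948, 1.49805.
Z = Σ gᵢe^(−Eᵢ/kT) = 3·e^(−0) + 6·e^(−0.736705) + 3·e^(−1.04716) + 5·e^(−1.22948) + 5·e^(−1.49805) = 3.00000 + 2.87213 + 1.05280 + 1.46222 + 1.11783 = 9.50498.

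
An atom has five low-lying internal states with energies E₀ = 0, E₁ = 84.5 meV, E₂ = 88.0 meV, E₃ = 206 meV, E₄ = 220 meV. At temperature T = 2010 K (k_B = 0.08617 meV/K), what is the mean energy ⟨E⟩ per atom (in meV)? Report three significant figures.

k_BT = 0.08617 × 2010 K = 173.20 meV.
Eᵢ/kT = 0, 0.48788, 0.50808, 1.1894, 1.2702.
Z = Σ e^(−Eᵢ/kT) = e^(−0) + e^(−0.48788) + e^(−0.50808) + e^(−1.1894) + e^(−1.2702) = 1.0000 + 0.61393 + 0.60165 + 0.30440 + 0.28078 = 2.8008.
⟨E⟩ = Σ Eᵢ e^(−Eᵢ/kT) / Z = (0·1.0000 + 84.5·0.61393 + 88.0·0.60165 + 206·0.30440 + 220·0.28078) / 2.8008 = 81.9 meV.

81.9 meV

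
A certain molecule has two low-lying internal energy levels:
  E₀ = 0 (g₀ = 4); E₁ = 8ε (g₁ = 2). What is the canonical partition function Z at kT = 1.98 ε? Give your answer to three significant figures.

Z = 4.04

Eᵢ/kT = 0, 4.0404.
Z = Σ gᵢe^(−Eᵢ/kT) = 4·e^(−0) + 2·e^(−4.0404) = 4.0000 + 0.035181 = 4.0352.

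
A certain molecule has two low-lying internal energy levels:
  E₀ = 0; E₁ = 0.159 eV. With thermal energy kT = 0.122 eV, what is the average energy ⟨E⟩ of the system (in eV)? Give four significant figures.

Eᵢ/kT = 0, 1.30328.
Z = Σ e^(−Eᵢ/kT) = e^(−0) + e^(−1.30328) = 1.00000 + 0.271639 = 1.27164.
⟨E⟩ = Σ Eᵢ e^(−Eᵢ/kT) / Z = (0·1.00000 + 0.159·0.271639) / 1.27164 = 0.03396 eV.

0.03396 eV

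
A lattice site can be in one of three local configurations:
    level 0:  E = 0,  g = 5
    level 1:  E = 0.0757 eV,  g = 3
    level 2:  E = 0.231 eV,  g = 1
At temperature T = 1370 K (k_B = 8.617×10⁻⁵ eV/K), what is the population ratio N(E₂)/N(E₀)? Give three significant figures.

0.0283

k_BT = 8.617×10⁻⁵ × 1370 K = 0.11805 eV.
n₂/n₀ = (g₂/g₀) exp[−(E₂−E₀)/kT] = (1/5) × exp(−(0.231 eV)/(0.11805 eV)) = (1/5) × exp(-1.9568) = 0.0283.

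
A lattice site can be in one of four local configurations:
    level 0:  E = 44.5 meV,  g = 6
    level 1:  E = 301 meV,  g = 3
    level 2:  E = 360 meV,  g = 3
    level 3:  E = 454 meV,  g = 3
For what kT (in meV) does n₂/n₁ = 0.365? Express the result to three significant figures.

58.5 meV

n₂/n₁ = (g₂/g₁) exp[−(E₂−E₁)/kT] = 0.365.
⇒ (E₂−E₁)/kT = ln((3/3)/0.365) = ln(2.7397) = 1.0078.
kT = 59 meV / 1.0078 = 58.5 meV.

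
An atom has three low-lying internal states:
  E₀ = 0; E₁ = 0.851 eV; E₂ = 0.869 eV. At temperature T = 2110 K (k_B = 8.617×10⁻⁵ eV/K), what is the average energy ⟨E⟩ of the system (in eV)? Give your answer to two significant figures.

0.015 eV

k_BT = 8.617×10⁻⁵ × 2110 K = 0.1818 eV.
Eᵢ/kT = 0, 4.681, 4.780.
Z = Σ e^(−Eᵢ/kT) = e^(−0) + e^(−4.681) + e^(−4.780) = 1.000 + 0.009270 + 0.008396 = 1.018.
⟨E⟩ = Σ Eᵢ e^(−Eᵢ/kT) / Z = (0·1.000 + 0.851·0.009270 + 0.869·0.008396) / 1.018 = 0.015 eV.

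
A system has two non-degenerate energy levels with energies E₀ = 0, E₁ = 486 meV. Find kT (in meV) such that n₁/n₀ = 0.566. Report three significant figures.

854 meV

n₁/n₀ = exp[−(E₁−E₀)/kT] = 0.566.
⇒ (E₁−E₀)/kT = ln(1/0.566) = ln(1.7668) = 0.56917.
kT = 486 meV / 0.56917 = 854 meV.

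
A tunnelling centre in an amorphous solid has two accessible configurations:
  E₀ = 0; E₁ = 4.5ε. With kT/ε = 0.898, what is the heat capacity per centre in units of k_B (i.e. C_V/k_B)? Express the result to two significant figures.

Eᵢ/kT = 0, 5.011.
Z = Σ e^(−Eᵢ/kT) = e^(−0) + e^(−5.011) = 1.000 + 0.006664 = 1.007.
⟨E⟩ = 0.02978 ε, ⟨E²⟩ = 0.1340 ε².
C_V/k_B = (⟨E²⟩ − ⟨E⟩²)/(kT)² = (0.1340 − 0.0008868)/0.8064 = 0.17.

0.17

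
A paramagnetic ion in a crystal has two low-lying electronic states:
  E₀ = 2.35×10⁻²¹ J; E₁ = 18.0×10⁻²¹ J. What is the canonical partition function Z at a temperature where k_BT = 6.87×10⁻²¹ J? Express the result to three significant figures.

Eᵢ/kT = 0.34207, 2.6201.
Z = Σ e^(−Eᵢ/kT) = e^(−0.34207) + e^(−2.6201) = 0.71030 + 0.072796 = 0.78310.

Z = 0.783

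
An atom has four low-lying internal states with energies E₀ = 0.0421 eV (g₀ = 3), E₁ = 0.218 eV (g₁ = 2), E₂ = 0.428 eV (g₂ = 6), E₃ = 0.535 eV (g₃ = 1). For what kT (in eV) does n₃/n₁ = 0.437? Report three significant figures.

n₃/n₁ = (g₃/g₁) exp[−(E₃−E₁)/kT] = 0.437.
⇒ (E₃−E₁)/kT = ln((1/2)/0.437) = ln(1.1442) = 0.13471.
kT = 0.317 eV / 0.13471 = 2.35 eV.

2.35 eV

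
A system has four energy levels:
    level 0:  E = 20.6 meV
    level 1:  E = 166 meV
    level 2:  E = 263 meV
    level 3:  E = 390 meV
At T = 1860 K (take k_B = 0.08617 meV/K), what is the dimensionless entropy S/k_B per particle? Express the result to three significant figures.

k_BT = 0.08617 × 1860 K = 160.28 meV.
Eᵢ/kT = 0.12853, 1.0357, 1.6409, 2.4332.
Z = Σ e^(−Eᵢ/kT) = e^(−0.12853) + e^(−1.0357) + e^(−1.6409) + e^(−2.4332) = 0.87939 + 0.35498 + 0.19381 + 0.087756 = 1.5159.
⟨E⟩ = Σ EᵢPᵢ = 107.02 meV.
S/k_B = ln Z + ⟨E⟩/kT = ln(1.5159) + 107.02/160.28 = 0.41601 + 0.66771 = 1.08.

1.08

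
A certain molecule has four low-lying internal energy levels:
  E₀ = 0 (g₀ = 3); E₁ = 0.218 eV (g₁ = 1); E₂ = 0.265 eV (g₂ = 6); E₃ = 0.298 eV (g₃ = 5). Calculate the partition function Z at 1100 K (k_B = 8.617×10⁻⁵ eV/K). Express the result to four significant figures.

k_BT = 8.617×10⁻⁵ × 1100 K = 0.0947870 eV.
Eᵢ/kT = 0, 2.29989, 2.79574, 3.14389.
Z = Σ gᵢe^(−Eᵢ/kT) = 3·e^(−0) + 1·e^(−2.29989) + 6·e^(−2.79574) + 5·e^(−3.14389) = 3.00000 + 0.100270 + 0.366418 + 0.215574 = 3.68226.

Z = 3.682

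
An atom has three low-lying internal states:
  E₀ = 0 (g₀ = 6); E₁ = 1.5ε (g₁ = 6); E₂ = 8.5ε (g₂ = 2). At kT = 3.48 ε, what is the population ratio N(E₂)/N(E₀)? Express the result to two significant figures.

n₂/n₀ = (g₂/g₀) exp[−(E₂−E₀)/kT] = (2/6) × exp(−(8.5ε)/(3.48ε)) = (2/6) × exp(-2.443) = 0.029.

0.029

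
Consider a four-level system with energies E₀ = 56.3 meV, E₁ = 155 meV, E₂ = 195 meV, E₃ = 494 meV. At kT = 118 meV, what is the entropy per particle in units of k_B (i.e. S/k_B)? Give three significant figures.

1.03

Eᵢ/kT = 0.47712, 1.3136, 1.6525, 4.1864.
Z = Σ e^(−Eᵢ/kT) = e^(−0.47712) + e^(−1.3136) + e^(−1.6525) + e^(−4.1864) = 0.62057 + 0.26885 + 0.19157 + 0.015201 = 1.0962.
⟨E⟩ = Σ EᵢPᵢ = 110.81 meV.
S/k_B = ln Z + ⟨E⟩/kT = ln(1.0962) + 110.81/118 = 0.091850 + 0.93907 = 1.03.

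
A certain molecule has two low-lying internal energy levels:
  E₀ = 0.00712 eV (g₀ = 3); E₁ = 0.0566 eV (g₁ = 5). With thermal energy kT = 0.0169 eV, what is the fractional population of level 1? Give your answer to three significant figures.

0.0819

Eᵢ/kT = 0.42130, 3.3491.
Z = Σ gᵢe^(−Eᵢ/kT) = 3·e^(−0.42130) + 5·e^(−3.3491) = 1.9686 + 0.17558 = 2.1442.
P₁ = g₁ e^(−E₁/kT) / Z = 0.17558/2.1442 = 0.0819.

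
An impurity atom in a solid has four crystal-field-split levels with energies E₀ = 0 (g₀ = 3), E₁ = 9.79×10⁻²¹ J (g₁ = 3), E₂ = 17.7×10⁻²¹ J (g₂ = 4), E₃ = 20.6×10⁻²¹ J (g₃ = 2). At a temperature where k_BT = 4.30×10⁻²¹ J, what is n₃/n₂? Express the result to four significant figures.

n₃/n₂ = (g₃/g₂) exp[−(E₃−E₂)/kT] = (2/4) × exp(−(2.9 ×10⁻²¹ J)/(4.30 ×10⁻²¹ J)) = (2/4) × exp(-0.674419) = 0.2547.

0.2547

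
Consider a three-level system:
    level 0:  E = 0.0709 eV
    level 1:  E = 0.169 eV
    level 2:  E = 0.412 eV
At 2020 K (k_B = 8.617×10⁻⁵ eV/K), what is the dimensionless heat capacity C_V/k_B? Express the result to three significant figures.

0.300

k_BT = 8.617×10⁻⁵ × 2020 K = 0.17406 eV.
Eᵢ/kT = 0.40733, 0.97093, 2.3670.
Z = Σ e^(−Eᵢ/kT) = e^(−0.40733) + e^(−0.97093) + e^(−2.3670) = 0.66542 + 0.37873 + 0.093762 = 1.1379.
⟨E⟩ = 0.13166 eV, ⟨E²⟩ = 0.026432 eV².
C_V/k_B = (⟨E²⟩ − ⟨E⟩²)/(kT)² = (0.026432 − 0.017334)/0.030297 = 0.300.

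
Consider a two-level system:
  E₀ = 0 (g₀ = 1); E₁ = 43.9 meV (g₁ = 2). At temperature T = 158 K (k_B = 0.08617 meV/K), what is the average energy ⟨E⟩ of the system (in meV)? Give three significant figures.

k_BT = 0.08617 × 158 K = 13.615 meV.
Eᵢ/kT = 0, 3.2244.
Z = Σ gᵢe^(−Eᵢ/kT) = 1·e^(−0) + 2·e^(−3.2244) = 1.0000 + 0.079559 = 1.0796.
⟨E⟩ = Σ Eᵢ gᵢe^(−Eᵢ/kT) / Z = (0·1.0000 + 43.9·0.079559) / 1.0796 = 3.24 meV.

3.24 meV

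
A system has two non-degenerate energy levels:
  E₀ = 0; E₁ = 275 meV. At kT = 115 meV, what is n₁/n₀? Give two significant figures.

n₁/n₀ = exp[−(E₁−E₀)/kT] = exp(−(275 meV)/(115 meV)) = exp(-2.391) = 0.092.

0.092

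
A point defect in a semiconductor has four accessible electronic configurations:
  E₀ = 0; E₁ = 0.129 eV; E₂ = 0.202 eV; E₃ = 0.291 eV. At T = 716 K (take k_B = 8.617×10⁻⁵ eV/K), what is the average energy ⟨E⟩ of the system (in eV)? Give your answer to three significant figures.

0.0224 eV

k_BT = 8.617×10⁻⁵ × 716 K = 0.061698 eV.
Eᵢ/kT = 0, 2.0908, 3.2740, 4.7165.
Z = Σ e^(−Eᵢ/kT) = e^(−0) + e^(−2.0908) + e^(−3.2740) + e^(−4.7165) = 1.0000 + 0.12359 + 0.037855 + 0.0089464 = 1.1704.
⟨E⟩ = Σ Eᵢ e^(−Eᵢ/kT) / Z = (0·1.0000 + 0.129·0.12359 + 0.202·0.037855 + 0.291·0.0089464) / 1.1704 = 0.0224 eV.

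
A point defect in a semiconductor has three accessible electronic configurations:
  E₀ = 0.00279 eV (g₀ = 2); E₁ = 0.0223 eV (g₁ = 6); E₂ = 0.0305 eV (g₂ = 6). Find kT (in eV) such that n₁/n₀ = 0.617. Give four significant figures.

n₁/n₀ = (g₁/g₀) exp[−(E₁−E₀)/kT] = 0.617.
⇒ (E₁−E₀)/kT = ln((6/2)/0.617) = ln(4.86224) = 1.58150.
kT = 0.01951 eV / 1.58150 = 0.01234 eV.

0.01234 eV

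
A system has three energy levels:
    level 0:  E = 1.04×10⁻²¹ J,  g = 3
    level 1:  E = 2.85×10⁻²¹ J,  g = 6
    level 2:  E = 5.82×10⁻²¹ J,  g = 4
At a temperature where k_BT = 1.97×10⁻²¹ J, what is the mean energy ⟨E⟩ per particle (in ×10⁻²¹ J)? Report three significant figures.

2.09 ×10⁻²¹ J

Eᵢ/kT = 0.52792, 1.4467, 2.9543.
Z = Σ gᵢe^(−Eᵢ/kT) = 3·e^(−0.52792) + 6·e^(−1.4467) + 4·e^(−2.9543) = 1.7695 + 1.4121 + 0.20846 = 3.3901.
⟨E⟩ = Σ Eᵢ gᵢe^(−Eᵢ/kT) / Z = (1.04·1.7695 + 2.85·1.4121 + 5.82·0.20846) / 3.3901 = 2.09 ×10⁻²¹ J.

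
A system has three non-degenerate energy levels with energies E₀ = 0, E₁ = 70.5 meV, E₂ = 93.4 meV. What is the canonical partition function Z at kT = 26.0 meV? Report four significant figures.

Eᵢ/kT = 0, 2.71154, 3.59231.
Z = Σ e^(−Eᵢ/kT) = e^(−0) + e^(−2.71154) + e^(−3.59231) = 1.00000 + 0.0664344 + 0.0275347 = 1.09397.

Z = 1.094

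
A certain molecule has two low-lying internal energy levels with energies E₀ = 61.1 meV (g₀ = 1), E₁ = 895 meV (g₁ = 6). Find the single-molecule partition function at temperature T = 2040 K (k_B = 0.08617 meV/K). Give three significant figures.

k_BT = 0.08617 × 2040 K = 175.79 meV.
Eᵢ/kT = 0.34757, 5.0913.
Z = Σ gᵢe^(−Eᵢ/kT) = 1·e^(−0.34757) + 6·e^(−5.0913) = 0.70640 + 0.036900 = 0.74330.

Z = 0.743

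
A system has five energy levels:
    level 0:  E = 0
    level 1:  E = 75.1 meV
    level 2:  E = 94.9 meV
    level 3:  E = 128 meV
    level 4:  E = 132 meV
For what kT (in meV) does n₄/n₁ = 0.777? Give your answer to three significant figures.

226 meV

n₄/n₁ = exp[−(E₄−E₁)/kT] = 0.777.
⇒ (E₄−E₁)/kT = ln(1/0.777) = ln(1.2870) = 0.25231.
kT = 56.9 meV / 0.25231 = 226 meV.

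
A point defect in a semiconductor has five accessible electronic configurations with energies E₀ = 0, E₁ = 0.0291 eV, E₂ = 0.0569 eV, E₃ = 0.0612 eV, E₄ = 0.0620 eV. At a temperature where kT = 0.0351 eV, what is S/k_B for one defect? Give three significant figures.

1.33

Eᵢ/kT = 0, 0.82906, 1.6211, 1.7436, 1.7664.
Z = Σ e^(−Eᵢ/kT) = e^(−0) + e^(−0.82906) + e^(−1.6211) + e^(−1.7436) + e^(−1.7664) = 1.0000 + 0.43646 + 0.19768 + 0.17489 + 0.17095 = 1.9800.
⟨E⟩ = Σ EᵢPᵢ = 0.022854 eV.
S/k_B = ln Z + ⟨E⟩/kT = ln(1.9800) + 0.022854/0.0351 = 0.68310 + 0.65111 = 1.33.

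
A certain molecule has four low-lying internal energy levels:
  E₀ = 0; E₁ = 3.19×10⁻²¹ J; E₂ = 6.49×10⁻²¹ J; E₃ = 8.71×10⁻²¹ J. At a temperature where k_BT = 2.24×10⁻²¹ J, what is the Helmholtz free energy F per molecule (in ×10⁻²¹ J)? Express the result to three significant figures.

-0.616 ×10⁻²¹ J

Eᵢ/kT = 0, 1.4241, 2.8973, 3.8884.
Z = Σ e^(−Eᵢ/kT) = e^(−0) + e^(−1.4241) + e^(−2.8973) + e^(−3.8884) = 1.0000 + 0.24073 + 0.055172 + 0.020478 = 1.3164.
F = −kT ln Z = −2.24 × ln(1.3164) = −2.24 × 0.27490 = -0.616 ×10⁻²¹ J.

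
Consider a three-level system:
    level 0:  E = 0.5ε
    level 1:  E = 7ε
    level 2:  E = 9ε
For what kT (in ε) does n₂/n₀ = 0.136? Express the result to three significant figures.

n₂/n₀ = exp[−(E₂−E₀)/kT] = 0.136.
⇒ (E₂−E₀)/kT = ln(1/0.136) = ln(7.3529) = 1.9951.
kT = 8.5ε / 1.9951 = 4.26 ε.

4.26 ε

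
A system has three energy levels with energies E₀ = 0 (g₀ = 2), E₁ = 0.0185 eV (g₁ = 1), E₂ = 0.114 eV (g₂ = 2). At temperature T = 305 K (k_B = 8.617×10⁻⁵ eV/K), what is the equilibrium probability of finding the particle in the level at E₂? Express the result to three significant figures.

k_BT = 8.617×10⁻⁵ × 305 K = 0.026282 eV.
Eᵢ/kT = 0, 0.70390, 4.3376.
Z = Σ gᵢe^(−Eᵢ/kT) = 2·e^(−0) + 1·e^(−0.70390) + 2·e^(−4.3376) = 2.0000 + 0.49465 + 0.026136 = 2.5208.
P₂ = g₂ e^(−E₂/kT) / Z = 0.026136/2.5208 = 0.0104.

0.0104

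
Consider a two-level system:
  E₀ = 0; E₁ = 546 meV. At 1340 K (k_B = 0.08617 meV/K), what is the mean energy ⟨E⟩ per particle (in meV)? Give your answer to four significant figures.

4.784 meV

k_BT = 0.08617 × 1340 K = 115.468 meV.
Eᵢ/kT = 0, 4.72858.
Z = Σ e^(−Eᵢ/kT) = e^(−0) + e^(−4.72858) = 1.00000 + 0.00883901 = 1.00884.
⟨E⟩ = Σ Eᵢ e^(−Eᵢ/kT) / Z = (0·1.00000 + 546·0.00883901) / 1.00884 = 4.784 meV.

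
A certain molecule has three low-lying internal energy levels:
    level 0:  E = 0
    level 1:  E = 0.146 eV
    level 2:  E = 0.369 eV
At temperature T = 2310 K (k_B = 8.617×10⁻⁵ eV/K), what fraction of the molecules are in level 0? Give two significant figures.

0.61

k_BT = 8.617×10⁻⁵ × 2310 K = 0.1991 eV.
Eᵢ/kT = 0, 0.7333, 1.853.
Z = Σ e^(−Eᵢ/kT) = e^(−0) + e^(−0.7333) + e^(−1.853) = 1.000 + 0.4803 + 0.1568 = 1.637.
P₀ = e^(−E₀/kT) / Z = 1.000/1.637 = 0.61.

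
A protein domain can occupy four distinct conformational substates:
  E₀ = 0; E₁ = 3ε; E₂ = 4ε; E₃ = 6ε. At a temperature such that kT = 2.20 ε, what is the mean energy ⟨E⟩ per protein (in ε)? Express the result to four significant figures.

1.219 ε

Eᵢ/kT = 0, 1.36364, 1.81818, 2.72727.
Z = Σ e^(−Eᵢ/kT) = e^(−0) + e^(−1.36364) + e^(−1.81818) + e^(−2.72727) = 1.00000 + 0.255728 + 0.162321 + 0.0653976 = 1.48345.
⟨E⟩ = Σ Eᵢ e^(−Eᵢ/kT) / Z = (0·1.00000 + 3·0.255728 + 4·0.162321 + 6·0.0653976) / 1.48345 = 1.219 ε.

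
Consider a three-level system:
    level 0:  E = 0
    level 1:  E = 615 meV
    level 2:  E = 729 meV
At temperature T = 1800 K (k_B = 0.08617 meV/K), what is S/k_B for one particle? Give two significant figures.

0.14

k_BT = 0.08617 × 1800 K = 155.1 meV.
Eᵢ/kT = 0, 3.965, 4.700.
Z = Σ e^(−Eᵢ/kT) = e^(−0) + e^(−3.965) + e^(−4.700) = 1.000 + 0.01897 + 0.009095 = 1.028.
⟨E⟩ = Σ EᵢPᵢ = 17.80 meV.
S/k_B = ln Z + ⟨E⟩/kT = ln(1.028) + 17.80/155.1 = 0.02762 + 0.1148 = 0.14.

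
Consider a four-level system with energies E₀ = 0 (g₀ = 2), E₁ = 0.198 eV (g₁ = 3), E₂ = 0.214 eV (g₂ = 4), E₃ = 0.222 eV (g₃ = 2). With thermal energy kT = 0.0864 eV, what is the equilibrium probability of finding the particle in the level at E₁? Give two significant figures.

0.11

Eᵢ/kT = 0, 2.292, 2.477, 2.569.
Z = Σ gᵢe^(−Eᵢ/kT) = 2·e^(−0) + 3·e^(−2.292) + 4·e^(−2.477) + 2·e^(−2.569) = 2.000 + 0.3032 + 0.3360 + 0.1532 = 2.792.
P₁ = g₁ e^(−E₁/kT) / Z = 0.3032/2.792 = 0.11.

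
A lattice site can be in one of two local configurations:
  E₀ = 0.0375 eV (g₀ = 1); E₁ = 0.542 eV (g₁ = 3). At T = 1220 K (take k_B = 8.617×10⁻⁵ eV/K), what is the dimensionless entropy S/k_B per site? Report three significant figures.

k_BT = 8.617×10⁻⁵ × 1220 K = 0.10513 eV.
Eᵢ/kT = 0.35670, 5.1555.
Z = Σ gᵢe^(−Eᵢ/kT) = 1·e^(−0.35670) + 3·e^(−5.1555) = 0.69998 + 0.017303 = 0.71728.
⟨E⟩ = Σ EᵢPᵢ = 0.049670 eV.
S/k_B = ln Z + ⟨E⟩/kT = ln(0.71728) + 0.049670/0.10513 = -0.33229 + 0.47246 = 0.140.

0.140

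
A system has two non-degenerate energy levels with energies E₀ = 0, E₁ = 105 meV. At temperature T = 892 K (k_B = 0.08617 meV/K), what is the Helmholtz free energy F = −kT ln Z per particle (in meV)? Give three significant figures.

-17.5 meV

k_BT = 0.08617 × 892 K = 76.864 meV.
Eᵢ/kT = 0, 1.3660.
Z = Σ e^(−Eᵢ/kT) = e^(−0) + e^(−1.3660) = 1.0000 + 0.25513 = 1.2551.
F = −kT ln Z = −76.864 × ln(1.2551) = −76.864 × 0.22722 = -17.5 meV.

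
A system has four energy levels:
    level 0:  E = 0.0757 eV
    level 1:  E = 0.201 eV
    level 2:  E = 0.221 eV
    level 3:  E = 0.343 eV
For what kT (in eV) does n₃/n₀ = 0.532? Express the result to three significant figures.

0.424 eV

n₃/n₀ = exp[−(E₃−E₀)/kT] = 0.532.
⇒ (E₃−E₀)/kT = ln(1/0.532) = ln(1.8797) = 0.63111.
kT = 0.2673 eV / 0.63111 = 0.424 eV.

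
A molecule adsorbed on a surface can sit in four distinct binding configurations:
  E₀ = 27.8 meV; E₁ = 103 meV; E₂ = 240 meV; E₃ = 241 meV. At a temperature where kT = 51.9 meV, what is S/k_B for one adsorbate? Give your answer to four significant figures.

Eᵢ/kT = 0.535645, 1.98459, 4.62428, 4.64355.
Z = Σ e^(−Eᵢ/kT) = e^(−0.535645) + e^(−1.98459) + e^(−4.62428) + e^(−4.64355) = 0.585292 + 0.137437 + 0.00981072 + 0.00962347 = 0.742163.
⟨E⟩ = Σ EᵢPᵢ = 47.2955 meV.
S/k_B = ln Z + ⟨E⟩/kT = ln(0.742163) + 47.2955/51.9 = -0.298186 + 0.911281 = 0.6131.

0.6131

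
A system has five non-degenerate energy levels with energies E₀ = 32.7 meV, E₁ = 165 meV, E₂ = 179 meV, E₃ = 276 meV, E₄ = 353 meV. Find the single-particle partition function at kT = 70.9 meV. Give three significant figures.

Z = 0.835

Eᵢ/kT = 0.46121, 2.3272, 2.5247, 3.8928, 4.9788.
Z = Σ e^(−Eᵢ/kT) = e^(−0.46121) + e^(−2.3272) + e^(−2.5247) + e^(−3.8928) + e^(−4.9788) = 0.63052 + 0.097569 + 0.080082 + 0.020388 + 0.0068823 = 0.83544.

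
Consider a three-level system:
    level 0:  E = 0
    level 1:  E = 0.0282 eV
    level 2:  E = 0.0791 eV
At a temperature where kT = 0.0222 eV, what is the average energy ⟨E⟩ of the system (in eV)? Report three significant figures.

Eᵢ/kT = 0, 1.2703, 3.5631.
Z = Σ e^(−Eᵢ/kT) = e^(−0) + e^(−1.2703) + e^(−3.5631) = 1.0000 + 0.28075 + 0.028351 = 1.3091.
⟨E⟩ = Σ Eᵢ e^(−Eᵢ/kT) / Z = (0·1.0000 + 0.0282·0.28075 + 0.0791·0.028351) / 1.3091 = 0.00776 eV.

0.00776 eV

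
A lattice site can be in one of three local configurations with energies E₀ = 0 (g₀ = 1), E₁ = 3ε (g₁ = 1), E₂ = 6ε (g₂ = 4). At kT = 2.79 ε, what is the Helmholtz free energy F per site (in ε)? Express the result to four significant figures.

Eᵢ/kT = 0, 1.07527, 2.15054.
Z = Σ gᵢe^(−Eᵢ/kT) = 1·e^(−0) + 1·e^(−1.07527) + 4·e^(−2.15054) = 1.00000 + 0.341206 + 0.465685 = 1.80689.
F = −kT ln Z = −2.79 × ln(1.80689) = −2.79 × 0.591607 = -1.651 ε.

-1.651 ε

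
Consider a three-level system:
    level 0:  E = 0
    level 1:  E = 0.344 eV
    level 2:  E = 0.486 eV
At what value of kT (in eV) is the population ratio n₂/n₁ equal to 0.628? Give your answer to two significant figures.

n₂/n₁ = exp[−(E₂−E₁)/kT] = 0.628.
⇒ (E₂−E₁)/kT = ln(1/0.628) = ln(1.592) = 0.4650.
kT = 0.142 eV / 0.4650 = 0.31 eV.

0.31 eV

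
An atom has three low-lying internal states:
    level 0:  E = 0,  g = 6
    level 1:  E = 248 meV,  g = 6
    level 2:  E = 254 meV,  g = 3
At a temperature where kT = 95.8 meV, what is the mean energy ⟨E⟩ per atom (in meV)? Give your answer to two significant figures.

Eᵢ/kT = 0, 2.589, 2.651.
Z = Σ gᵢe^(−Eᵢ/kT) = 6·e^(−0) + 6·e^(−2.589) + 3·e^(−2.651) = 6.000 + 0.4506 + 0.2117 = 6.662.
⟨E⟩ = Σ Eᵢ gᵢe^(−Eᵢ/kT) / Z = (0·6.000 + 248·0.4506 + 254·0.2117) / 6.662 = 25 meV.

25 meV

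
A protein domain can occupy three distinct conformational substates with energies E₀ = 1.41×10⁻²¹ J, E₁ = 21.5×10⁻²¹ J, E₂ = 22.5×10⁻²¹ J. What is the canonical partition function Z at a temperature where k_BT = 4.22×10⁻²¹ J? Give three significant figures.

Z = 0.727

Eᵢ/kT = 0.33412, 5.0948, 5.3318.
Z = Σ e^(−Eᵢ/kT) = e^(−0.33412) + e^(−5.0948) + e^(−5.3318) = 0.71597 + 0.0061285 + 0.0048354 = 0.72693.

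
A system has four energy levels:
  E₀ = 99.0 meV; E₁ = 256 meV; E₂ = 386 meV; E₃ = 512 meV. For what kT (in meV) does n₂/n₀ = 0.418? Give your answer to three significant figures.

n₂/n₀ = exp[−(E₂−E₀)/kT] = 0.418.
⇒ (E₂−E₀)/kT = ln(1/0.418) = ln(2.3923) = 0.87226.
kT = 287.0 meV / 0.87226 = 329 meV.

329 meV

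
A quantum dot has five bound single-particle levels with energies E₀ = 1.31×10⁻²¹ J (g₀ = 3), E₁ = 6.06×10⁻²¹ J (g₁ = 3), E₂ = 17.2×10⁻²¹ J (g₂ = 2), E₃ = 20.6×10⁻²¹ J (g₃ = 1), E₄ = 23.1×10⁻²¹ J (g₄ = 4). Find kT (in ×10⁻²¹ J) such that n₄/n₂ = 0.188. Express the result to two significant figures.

2.5 ×10⁻²¹ J

n₄/n₂ = (g₄/g₂) exp[−(E₄−E₂)/kT] = 0.188.
⇒ (E₄−E₂)/kT = ln((4/2)/0.188) = ln(10.64) = 2.365.
kT = 5.9 ×10⁻²¹ J / 2.365 = 2.5 ×10⁻²¹ J.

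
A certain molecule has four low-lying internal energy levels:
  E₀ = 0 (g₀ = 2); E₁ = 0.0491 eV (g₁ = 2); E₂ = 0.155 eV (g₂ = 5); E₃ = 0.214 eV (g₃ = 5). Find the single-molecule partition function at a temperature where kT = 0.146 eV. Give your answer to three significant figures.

Eᵢ/kT = 0, 0.33630, 1.0616, 1.4658.
Z = Σ gᵢe^(−Eᵢ/kT) = 2·e^(−0) + 2·e^(−0.33630) + 5·e^(−1.0616) + 5·e^(−1.4658) = 2.0000 + 1.4288 + 1.7295 + 1.1545 = 6.3128.

Z = 6.31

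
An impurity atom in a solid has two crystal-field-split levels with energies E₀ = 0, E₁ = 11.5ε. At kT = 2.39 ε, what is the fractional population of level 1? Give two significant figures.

Eᵢ/kT = 0, 4.812.
Z = Σ e^(−Eᵢ/kT) = e^(−0) + e^(−4.812) = 1.000 + 0.008132 = 1.008.
P₁ = e^(−E₁/kT) / Z = 0.008132/1.008 = 0.0081.

0.0081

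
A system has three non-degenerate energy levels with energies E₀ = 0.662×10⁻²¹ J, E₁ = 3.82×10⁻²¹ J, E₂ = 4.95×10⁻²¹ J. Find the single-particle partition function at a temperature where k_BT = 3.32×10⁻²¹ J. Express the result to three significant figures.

Z = 1.36

Eᵢ/kT = 0.19940, 1.1506, 1.4910.
Z = Σ e^(−Eᵢ/kT) = e^(−0.19940) + e^(−1.1506) + e^(−1.4910) = 0.81922 + 0.31645 + 0.22515 = 1.3608.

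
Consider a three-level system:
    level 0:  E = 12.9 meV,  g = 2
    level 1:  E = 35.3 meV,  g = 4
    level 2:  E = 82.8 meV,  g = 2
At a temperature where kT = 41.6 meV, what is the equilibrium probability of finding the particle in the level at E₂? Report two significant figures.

Eᵢ/kT = 0.3101, 0.8486, 1.990.
Z = Σ gᵢe^(−Eᵢ/kT) = 2·e^(−0.3101) + 4·e^(−0.8486) + 2·e^(−1.990) = 1.467 + 1.712 + 0.2734 = 3.452.
P₂ = g₂ e^(−E₂/kT) / Z = 0.2734/3.452 = 0.079.

0.079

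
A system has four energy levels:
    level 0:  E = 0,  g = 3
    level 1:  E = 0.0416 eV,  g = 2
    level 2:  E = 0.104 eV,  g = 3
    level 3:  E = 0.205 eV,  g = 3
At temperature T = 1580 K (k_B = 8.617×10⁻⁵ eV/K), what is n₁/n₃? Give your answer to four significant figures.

2.214

k_BT = 8.617×10⁻⁵ × 1580 K = 0.136149 eV.
n₁/n₃ = (g₁/g₃) exp[−(E₁−E₃)/kT] = (2/3) × exp(−(-0.1634 eV)/(0.136149 eV)) = (2/3) × exp(1.20016) = 2.214.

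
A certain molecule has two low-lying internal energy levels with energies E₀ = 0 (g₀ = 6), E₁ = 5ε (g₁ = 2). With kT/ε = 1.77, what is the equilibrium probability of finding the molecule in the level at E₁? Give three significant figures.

0.0194

Eᵢ/kT = 0, 2.8249.
Z = Σ gᵢe^(−Eᵢ/kT) = 6·e^(−0) + 2·e^(−2.8249) = 6.0000 + 0.11863 = 6.1186.
P₁ = g₁ e^(−E₁/kT) / Z = 0.11863/6.1186 = 0.0194.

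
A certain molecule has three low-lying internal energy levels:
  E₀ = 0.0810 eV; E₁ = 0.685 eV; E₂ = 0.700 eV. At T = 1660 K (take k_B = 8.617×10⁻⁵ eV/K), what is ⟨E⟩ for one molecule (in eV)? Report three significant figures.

k_BT = 8.617×10⁻⁵ × 1660 K = 0.14304 eV.
Eᵢ/kT = 0.56628, 4.7889, 4.8937.
Z = Σ e^(−Eᵢ/kT) = e^(−0.56628) + e^(−4.7889) + e^(−4.8937) = 0.56763 + 0.0083216 + 0.0074936 = 0.58345.
⟨E⟩ = Σ Eᵢ e^(−Eᵢ/kT) / Z = (0.0810·0.56763 + 0.685·0.0083216 + 0.700·0.0074936) / 0.58345 = 0.0976 eV.

0.0976 eV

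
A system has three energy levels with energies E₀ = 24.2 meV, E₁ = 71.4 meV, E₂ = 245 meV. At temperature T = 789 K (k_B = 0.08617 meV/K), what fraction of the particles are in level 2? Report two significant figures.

k_BT = 0.08617 × 789 K = 67.99 meV.
Eᵢ/kT = 0.3559, 1.050, 3.603.
Z = Σ e^(−Eᵢ/kT) = e^(−0.3559) + e^(−1.050) + e^(−3.603) = 0.7005 + 0.3499 + 0.02724 = 1.078.
P₂ = e^(−E₂/kT) / Z = 0.02724/1.078 = 0.025.

0.025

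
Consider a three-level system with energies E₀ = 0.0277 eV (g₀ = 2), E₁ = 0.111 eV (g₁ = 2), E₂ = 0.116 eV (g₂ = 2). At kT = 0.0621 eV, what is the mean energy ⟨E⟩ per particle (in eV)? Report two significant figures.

Eᵢ/kT = 0.4461, 1.787, 1.868.
Z = Σ gᵢe^(−Eᵢ/kT) = 2·e^(−0.4461) + 2·e^(−1.787) + 2·e^(−1.868) = 1.280 + 0.3349 + 0.3089 = 1.924.
⟨E⟩ = Σ Eᵢ gᵢe^(−Eᵢ/kT) / Z = (0.0277·1.280 + 0.111·0.3349 + 0.116·0.3089) / 1.924 = 0.056 eV.

0.056 eV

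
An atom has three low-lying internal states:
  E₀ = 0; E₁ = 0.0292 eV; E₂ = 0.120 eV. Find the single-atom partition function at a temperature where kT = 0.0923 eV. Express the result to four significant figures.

Eᵢ/kT = 0, 0.316360, 1.30011.
Z = Σ e^(−Eᵢ/kT) = e^(−0) + e^(−0.316360) + e^(−1.30011) = 1.00000 + 0.728797 + 0.272502 = 2.00130.

Z = 2.001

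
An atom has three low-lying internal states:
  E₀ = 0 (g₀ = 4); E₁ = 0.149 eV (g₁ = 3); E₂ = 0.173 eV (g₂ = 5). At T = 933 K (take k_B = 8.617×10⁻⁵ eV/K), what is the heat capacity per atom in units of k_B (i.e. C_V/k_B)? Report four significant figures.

0.6761

k_BT = 8.617×10⁻⁵ × 933 K = 0.0803966 eV.
Eᵢ/kT = 0, 1.85331, 2.15183.
Z = Σ gᵢe^(−Eᵢ/kT) = 4·e^(−0) + 3·e^(−1.85331) + 5·e^(−2.15183) = 4.00000 + 0.470153 + 0.581356 = 5.05151.
⟨E⟩ = 0.0337775 eV, ⟨E²⟩ = 0.00551068 eV².
C_V/k_B = (⟨E²⟩ − ⟨E⟩²)/(kT)² = (0.00551068 − 0.00114092)/0.00646361 = 0.6761.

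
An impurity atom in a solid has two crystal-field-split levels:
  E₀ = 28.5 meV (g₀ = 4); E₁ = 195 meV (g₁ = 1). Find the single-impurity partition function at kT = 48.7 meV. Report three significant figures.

Eᵢ/kT = 0.58522, 4.0041.
Z = Σ gᵢe^(−Eᵢ/kT) = 4·e^(−0.58522) + 1·e^(−4.0041) = 2.2279 + 0.018241 = 2.2461.

Z = 2.25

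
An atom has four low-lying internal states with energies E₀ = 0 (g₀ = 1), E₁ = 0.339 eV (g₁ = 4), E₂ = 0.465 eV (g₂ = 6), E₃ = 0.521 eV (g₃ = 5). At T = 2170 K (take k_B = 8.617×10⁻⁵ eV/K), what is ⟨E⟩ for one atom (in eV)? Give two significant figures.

k_BT = 8.617×10⁻⁵ × 2170 K = 0.1870 eV.
Eᵢ/kT = 0, 1.813, 2.487, 2.786.
Z = Σ gᵢe^(−Eᵢ/kT) = 1·e^(−0) + 4·e^(−1.813) + 6·e^(−2.487) + 5·e^(−2.786) = 1.000 + 0.6527 + 0.4990 + 0.3083 = 2.460.
⟨E⟩ = Σ Eᵢ gᵢe^(−Eᵢ/kT) / Z = (0·1.000 + 0.339·0.6527 + 0.465·0.4990 + 0.521·0.3083) / 2.460 = 0.25 eV.

0.25 eV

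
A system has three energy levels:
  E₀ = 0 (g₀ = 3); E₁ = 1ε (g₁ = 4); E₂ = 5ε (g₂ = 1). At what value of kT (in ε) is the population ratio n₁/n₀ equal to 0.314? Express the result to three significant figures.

n₁/n₀ = (g₁/g₀) exp[−(E₁−E₀)/kT] = 0.314.
⇒ (E₁−E₀)/kT = ln((4/3)/0.314) = ln(4.2463) = 1.4460.
kT = 1ε / 1.4460 = 0.692 ε.

0.692 ε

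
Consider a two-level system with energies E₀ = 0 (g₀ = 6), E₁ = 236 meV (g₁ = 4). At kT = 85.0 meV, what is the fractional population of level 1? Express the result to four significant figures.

Eᵢ/kT = 0, 2.77647.
Z = Σ gᵢe^(−Eᵢ/kT) = 6·e^(−0) + 4·e^(−2.77647) = 6.00000 + 0.249032 = 6.24903.
P₁ = g₁ e^(−E₁/kT) / Z = 0.249032/6.24903 = 0.03985.

0.03985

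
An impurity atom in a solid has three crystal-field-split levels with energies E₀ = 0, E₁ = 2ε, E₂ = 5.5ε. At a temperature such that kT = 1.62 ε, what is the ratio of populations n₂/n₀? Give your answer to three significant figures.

n₂/n₀ = exp[−(E₂−E₀)/kT] = exp(−(5.5ε)/(1.62ε)) = exp(-3.3951) = 0.0335.

0.0335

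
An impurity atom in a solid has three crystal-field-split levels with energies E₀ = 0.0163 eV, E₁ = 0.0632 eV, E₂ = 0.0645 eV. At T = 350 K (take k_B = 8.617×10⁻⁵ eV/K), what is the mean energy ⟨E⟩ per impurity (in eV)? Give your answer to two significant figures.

0.030 eV

k_BT = 8.617×10⁻⁵ × 350 K = 0.03016 eV.
Eᵢ/kT = 0.5405, 2.095, 2.139.
Z = Σ e^(−Eᵢ/kT) = e^(−0.5405) + e^(−2.095) + e^(−2.139) = 0.5825 + 0.1231 + 0.1178 = 0.8234.
⟨E⟩ = Σ Eᵢ e^(−Eᵢ/kT) / Z = (0.0163·0.5825 + 0.0632·0.1231 + 0.0645·0.1178) / 0.8234 = 0.030 eV.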